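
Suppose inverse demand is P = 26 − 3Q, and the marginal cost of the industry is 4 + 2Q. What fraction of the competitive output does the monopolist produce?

The monopolist equates marginal revenue to marginal cost: 26 − 6Q = 4 + 2Q, so Q = 2.75. From demand, P = 17.75.
Under competition P = MC: 26 − 3Q = 4 + 2Q ⇒ Q = 4.4, P = 12.8.
Ratio Q_m/Q_c = 2.75/4.4 = 0.625.

Q_m/Q_c = 0.625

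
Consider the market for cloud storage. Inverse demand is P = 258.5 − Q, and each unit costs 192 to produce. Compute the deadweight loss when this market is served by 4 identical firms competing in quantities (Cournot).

Perfect competition: P = MC = 192, so 258.5 − Q = 192 and Q = 66.5.
In a 4-firm Cournot equilibrium, symmetry and the first-order condition give q = (258.5 − 192)/(5) = 13.3. So Q = 53.2 and P = 205.3.
DWL is the triangle between Q = 53.2 and Q = 66.5: ½·(66.5 − 53.2)·(205.3 − 192) = 88.445.

DWL = 88.445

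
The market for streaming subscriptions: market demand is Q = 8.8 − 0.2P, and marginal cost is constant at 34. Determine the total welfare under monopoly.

Inverting demand: P = 44 − 5Q.
Monopoly sets MR = MC: 44 − 10Q = 34 ⇒ Q = 1, P = 44 − 5·1 = 39.
CS = ½·(44 − 39)·1 = 2.5; PS = (39 − 34)·1 = 5; TS = 7.5.

TS = 7.5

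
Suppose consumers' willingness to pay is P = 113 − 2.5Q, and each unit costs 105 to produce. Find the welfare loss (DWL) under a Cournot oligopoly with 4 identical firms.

DWL = 0.512

Perfect competition: P = MC = 105, so 113 − 2.5Q = 105 and Q = 3.2.
With 4 symmetric Cournot firms, each firm's FOC gives 113 − 12.5q = 105, so q = 0.64, Q = 4·0.64 = 2.56, and P = 106.6.
DWL is the triangle between Q = 2.56 and Q = 3.2: ½·(3.2 − 2.56)·(106.6 − 105) = 0.512.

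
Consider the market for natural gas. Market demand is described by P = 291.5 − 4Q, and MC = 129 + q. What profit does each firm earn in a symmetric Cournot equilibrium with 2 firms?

π_i = 703.125

In a 2-firm Cournot equilibrium, symmetry and the first-order condition give q = (291.5 − 129)/(13) = 12.5. So Q = 25 and P = 191.5.
Each firm's profit = 191.5·12.5 − (129·12.5 + ½·1·12.5²) = 703.125.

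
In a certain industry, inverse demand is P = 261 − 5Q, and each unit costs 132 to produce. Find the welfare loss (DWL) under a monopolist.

Perfect competition: P = MC = 132, so 261 − 5Q = 132 and Q = 25.8.
Monopoly sets MR = MC: 261 − 10Q = 132 ⇒ Q = 12.9, P = 261 − 5·12.9 = 196.5.
DWL is the triangle between Q = 12.9 and Q = 25.8: ½·(25.8 − 12.9)·(196.5 − 132) = 416.025.

DWL = 416.025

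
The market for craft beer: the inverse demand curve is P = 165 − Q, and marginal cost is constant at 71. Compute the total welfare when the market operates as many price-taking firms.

Under competition P = MC = 71, so Q = (165 − 71)/1 = 94.
CS = ½·(165 − 71)·94 = 4418; PS = (71 − 71)·94 = 0; TS = 4418.

TS = 4418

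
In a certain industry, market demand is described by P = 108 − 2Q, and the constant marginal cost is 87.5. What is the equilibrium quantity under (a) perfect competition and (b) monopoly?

Competition: Q = 10.25; Monopoly: Q = 5.125

Under competition P = MC = 87.5, so Q = (108 − 87.5)/2 = 10.25.
Monopoly sets MR = MC: 108 − 4Q = 87.5 ⇒ Q = 5.125, P = 108 − 2·5.125 = 97.75.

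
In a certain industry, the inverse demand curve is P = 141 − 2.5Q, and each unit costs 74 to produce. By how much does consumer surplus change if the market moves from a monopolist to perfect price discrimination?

The monopolist equates marginal revenue to marginal cost: 141 − 5Q = 74, so Q = 13.4. From demand, P = 107.5.
CS = ½·(141 − 107.5)·13.4 = 224.45.
With perfect price discrimination, output is the efficient level Q = 26.8 (where demand meets MC), but every buyer pays their willingness to pay: CS = 0 and PS = total surplus.
CS = 0.
Change in consumer surplus: 0 − 224.45 = −224.45.

Consumer surplus falls by 224.45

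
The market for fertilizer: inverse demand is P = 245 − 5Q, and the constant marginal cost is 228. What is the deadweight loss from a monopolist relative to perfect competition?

Under competition P = MC = 228, so Q = (245 − 228)/5 = 3.4.
Monopoly sets MR = MC: 245 − 10Q = 228 ⇒ Q = 1.7, P = 245 − 5·1.7 = 236.5.
DWL is the triangle between Q = 1.7 and Q = 3.4: ½·(3.4 − 1.7)·(236.5 − 228) = 7.225.

DWL = 7.225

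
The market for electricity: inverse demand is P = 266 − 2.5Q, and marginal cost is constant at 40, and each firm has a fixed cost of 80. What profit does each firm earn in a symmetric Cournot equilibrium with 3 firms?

In a 3-firm Cournot equilibrium, symmetry and the first-order condition give q = (266 − 40)/(10) = 22.6. So Q = 67.8 and P = 96.5.
Each firm's profit = (96.5 − 40)·22.6 − 80 = 1196.9.

π_i = 1196.9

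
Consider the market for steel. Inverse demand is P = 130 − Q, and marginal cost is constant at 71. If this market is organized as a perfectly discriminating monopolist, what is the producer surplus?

With perfect price discrimination, output is the efficient level Q = 59 (where demand meets MC), but every buyer pays their willingness to pay: CS = 0 and PS = total surplus.
PS = ½·(130 − 71)·59 = 1740.5.

PS = 1740.5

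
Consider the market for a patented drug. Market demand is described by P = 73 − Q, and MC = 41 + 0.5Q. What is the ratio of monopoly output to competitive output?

The monopolist equates marginal revenue to marginal cost: 73 − 2Q = 41 + 0.5Q, so Q = 12.8. From demand, P = 60.2.
Competitive equilibrium sets price equal to marginal cost: 73 − Q = 41 + 0.5Q, so Q = 64/3 and P = 155/3.
Ratio Q_m/Q_c = 12.8/(64/3) = 0.6.

Q_m/Q_c = 0.6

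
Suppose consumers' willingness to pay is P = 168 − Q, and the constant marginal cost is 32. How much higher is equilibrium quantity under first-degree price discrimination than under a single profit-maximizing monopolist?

A monopolist chooses Q where MR = MC. MR = 168 − 2Q; setting this equal to 32 gives Q = 68 and P = 100.
With perfect price discrimination, output is the efficient level Q = 136 (where demand meets MC), but every buyer pays their willingness to pay: CS = 0 and PS = total surplus.
Change in equilibrium quantity: 136 − 68 = 68.

Q rises by 68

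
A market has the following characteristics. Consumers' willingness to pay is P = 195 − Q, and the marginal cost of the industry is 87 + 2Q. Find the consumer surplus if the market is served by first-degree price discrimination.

CS = 0

Under first-degree price discrimination the firm charges each unit its demand price and produces up to where P = MC, i.e. Q = 36. Consumer surplus is zero; producer surplus equals total surplus.
CS = 0.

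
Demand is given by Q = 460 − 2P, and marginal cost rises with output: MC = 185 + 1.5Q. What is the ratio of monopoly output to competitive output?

Q_m/Q_c = 0.8

Inverting demand: P = 230 − 0.5Q.
A monopolist chooses Q where MR = MC. MR = 230 − Q; setting this equal to 185 + 1.5Q gives Q = 18 and P = 221.
Competitive equilibrium sets price equal to marginal cost: 230 − 0.5Q = 185 + 1.5Q, so Q = 22.5 and P = 218.75.
Ratio Q_m/Q_c = 18/22.5 = 0.8.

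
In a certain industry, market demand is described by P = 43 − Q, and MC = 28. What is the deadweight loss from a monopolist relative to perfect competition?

Competitive firms price at marginal cost: P = 28, giving Q = 15.
Monopoly sets MR = MC: 43 − 2Q = 28 ⇒ Q = 7.5, P = 43 − 7.5 = 35.5.
DWL is the triangle between Q = 7.5 and Q = 15: ½·(15 − 7.5)·(35.5 − 28) = 28.125.

DWL = 28.125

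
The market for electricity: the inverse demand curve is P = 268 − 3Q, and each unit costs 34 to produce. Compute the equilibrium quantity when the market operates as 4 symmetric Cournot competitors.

Q = 62.4

Cournot with 4 identical firms: the symmetric best-response condition is 268 − 15q = 34. Each firm produces q = 15.6, total output Q = 62.4, price P = 80.8.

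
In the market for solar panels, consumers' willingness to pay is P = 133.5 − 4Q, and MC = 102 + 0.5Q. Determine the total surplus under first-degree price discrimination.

TS = 110.25

With perfect price discrimination, output is the efficient level Q = 7 (where demand meets MC), but every buyer pays their willingness to pay: CS = 0 and PS = total surplus.
TS = 110.25 (equal to competitive TS).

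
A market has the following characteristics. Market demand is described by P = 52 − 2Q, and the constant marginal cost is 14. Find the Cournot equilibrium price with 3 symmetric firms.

P = 23.5

Cournot with 3 identical firms: the symmetric best-response condition is 52 − 8q = 14. Each firm produces q = 4.75, total output Q = 14.25, price P = 23.5.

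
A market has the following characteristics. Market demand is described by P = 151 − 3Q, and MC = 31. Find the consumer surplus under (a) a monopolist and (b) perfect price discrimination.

The monopolist equates marginal revenue to marginal cost: 151 − 6Q = 31, so Q = 20. From demand, P = 91.
CS = ½·(151 − 91)·20 = 600.
With perfect price discrimination, output is the efficient level Q = 40 (where demand meets MC), but every buyer pays their willingness to pay: CS = 0 and PS = total surplus.
CS = 0.

Monopoly: CS = 600; Perfect PD: CS = 0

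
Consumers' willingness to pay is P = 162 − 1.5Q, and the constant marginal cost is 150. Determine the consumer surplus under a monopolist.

A monopolist chooses Q where MR = MC. MR = 162 − 3Q; setting this equal to 150 gives Q = 4 and P = 156.
CS = ½·(162 − 156)·4 = 12.

CS = 12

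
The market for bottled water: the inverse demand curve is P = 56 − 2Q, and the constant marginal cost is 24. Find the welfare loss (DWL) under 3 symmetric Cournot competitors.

Perfect competition: P = MC = 24, so 56 − 2Q = 24 and Q = 16.
In a 3-firm Cournot equilibrium, symmetry and the first-order condition give q = (56 − 24)/(8) = 4. So Q = 12 and P = 32.
DWL is the triangle between Q = 12 and Q = 16: ½·(16 − 12)·(32 − 24) = 16.

DWL = 16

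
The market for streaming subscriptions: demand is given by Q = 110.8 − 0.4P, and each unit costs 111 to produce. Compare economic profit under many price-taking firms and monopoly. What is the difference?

π rises by 2755.6

Inverting demand: P = 277 − 2.5Q.
Competitive firms price at marginal cost: P = 111, giving Q = 66.4.
Profit = (111 − 111)·66.4 = 0.
A monopolist chooses Q where MR = MC. MR = 277 − 5Q; setting this equal to 111 gives Q = 33.2 and P = 194.
Profit = (194 − 111)·33.2 = 2755.6.
Change in economic profit: 2755.6 − 0 = 2755.6.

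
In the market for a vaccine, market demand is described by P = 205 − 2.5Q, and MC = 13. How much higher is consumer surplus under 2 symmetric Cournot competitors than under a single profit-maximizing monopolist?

The monopolist equates marginal revenue to marginal cost: 205 − 5Q = 13, so Q = 38.4. From demand, P = 109.
CS = ½·(205 − 109)·38.4 = 1843.2.
In a 2-firm Cournot equilibrium, symmetry and the first-order condition give q = (205 − 13)/(7.5) = 25.6. So Q = 51.2 and P = 77.
CS = ½·(205 − 77)·51.2 = 3276.8.
Change in consumer surplus: 3276.8 − 1843.2 = 1433.6.

CS rises by 1433.6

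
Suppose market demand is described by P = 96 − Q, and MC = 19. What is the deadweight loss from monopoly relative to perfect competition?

Competitive firms price at marginal cost: P = 19, giving Q = 77.
Monopoly sets MR = MC: 96 − 2Q = 19 ⇒ Q = 38.5, P = 96 − 38.5 = 57.5.
DWL is the triangle between Q = 38.5 and Q = 77: ½·(77 − 38.5)·(57.5 − 19) = 741.125.

DWL = 741.125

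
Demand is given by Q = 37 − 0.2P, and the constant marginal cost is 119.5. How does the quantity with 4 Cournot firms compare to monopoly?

Inverting demand: P = 185 − 5Q.
In a 4-firm Cournot equilibrium, symmetry and the first-order condition give q = (185 − 119.5)/(25) = 2.62. So Q = 10.48 and P = 132.6.
A monopolist chooses Q where MR = MC. MR = 185 − 10Q; setting this equal to 119.5 gives Q = 6.55 and P = 152.25.

Cournot: Q = 10.48; Monopoly: Q = 6.55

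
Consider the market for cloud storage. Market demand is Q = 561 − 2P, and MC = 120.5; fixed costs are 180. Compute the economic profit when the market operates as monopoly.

Profit = 12620

Inverting demand: P = 280.5 − 0.5Q.
Monopoly sets MR = MC: 280.5 − Q = 120.5 ⇒ Q = 160, P = 280.5 − 0.5·160 = 200.5.
Profit = (200.5 − 120.5)·160 − 180 = 12620.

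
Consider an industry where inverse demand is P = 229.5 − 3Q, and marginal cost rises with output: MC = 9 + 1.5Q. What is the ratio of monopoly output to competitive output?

Q_m/Q_c = 0.6

Monopoly sets MR = MC: 229.5 − 6Q = 9 + 1.5Q ⇒ Q = 29.4, P = 229.5 − 3·29.4 = 141.3.
Under competition P = MC: 229.5 − 3Q = 9 + 1.5Q ⇒ Q = 49, P = 82.5.
Ratio Q_m/Q_c = 29.4/49 = 0.6.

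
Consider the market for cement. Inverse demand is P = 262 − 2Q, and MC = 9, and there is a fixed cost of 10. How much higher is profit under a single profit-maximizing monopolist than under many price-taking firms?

Competitive firms price at marginal cost: P = 9, giving Q = 126.5.
Profit = (9 − 9)·126.5 − 10 = −10.
The monopolist equates marginal revenue to marginal cost: 262 − 4Q = 9, so Q = 63.25. From demand, P = 135.5.
Profit = (135.5 − 9)·63.25 − 10 = 7991.125.
Change in profit: 7991.125 − −10 = 8001.125.

Profit rises by 8001.125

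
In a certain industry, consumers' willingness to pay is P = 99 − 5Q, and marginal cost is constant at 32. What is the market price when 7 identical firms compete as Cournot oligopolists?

In a 7-firm Cournot equilibrium, symmetry and the first-order condition give q = (99 − 32)/(40) = 1.675. So Q = 11.725 and P = 40.375.

P = 40.375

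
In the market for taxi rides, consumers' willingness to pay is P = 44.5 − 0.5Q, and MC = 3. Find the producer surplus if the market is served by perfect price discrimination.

With perfect price discrimination, output is the efficient level Q = 83 (where demand meets MC), but every buyer pays their willingness to pay: CS = 0 and PS = total surplus.
PS = ½·(44.5 − 3)·83 = 1722.25.

PS = 1722.25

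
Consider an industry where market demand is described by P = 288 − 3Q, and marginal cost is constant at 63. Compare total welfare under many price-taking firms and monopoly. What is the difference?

TS falls by 2109.375

Perfect competition: P = MC = 63, so 288 − 3Q = 63 and Q = 75.
CS = ½·(288 − 63)·75 = 8437.5; PS = (63 − 63)·75 = 0; TS = 8437.5.
The monopolist equates marginal revenue to marginal cost: 288 − 6Q = 63, so Q = 37.5. From demand, P = 175.5.
CS = ½·(288 − 175.5)·37.5 = 2109.375; PS = (175.5 − 63)·37.5 = 4218.75; TS = 6328.125.
Change in total welfare: 6328.125 − 8437.5 = −2109.375.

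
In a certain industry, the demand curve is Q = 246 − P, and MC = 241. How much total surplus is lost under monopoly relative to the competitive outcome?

DWL = 3.125

Inverting demand: P = 246 − Q.
Competitive firms price at marginal cost: P = 241, giving Q = 5.
Monopoly sets MR = MC: 246 − 2Q = 241 ⇒ Q = 2.5, P = 246 − 2.5 = 243.5.
DWL is the triangle between Q = 2.5 and Q = 5: ½·(5 − 2.5)·(243.5 − 241) = 3.125.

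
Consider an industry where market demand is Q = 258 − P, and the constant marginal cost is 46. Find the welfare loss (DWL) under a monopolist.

Inverting demand: P = 258 − Q.
Competitive firms price at marginal cost: P = 46, giving Q = 212.
The monopolist equates marginal revenue to marginal cost: 258 − 2Q = 46, so Q = 106. From demand, P = 152.
DWL is the triangle between Q = 106 and Q = 212: ½·(212 − 106)·(152 − 46) = 5618.

DWL = 5618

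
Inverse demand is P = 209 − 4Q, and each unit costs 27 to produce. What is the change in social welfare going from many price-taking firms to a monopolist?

Perfect competition: P = MC = 27, so 209 − 4Q = 27 and Q = 45.5.
CS = ½·(209 − 27)·45.5 = 4140.5; PS = (27 − 27)·45.5 = 0; TS = 4140.5.
Monopoly sets MR = MC: 209 − 8Q = 27 ⇒ Q = 22.75, P = 209 − 4·22.75 = 118.
CS = ½·(209 − 118)·22.75 = 1035.125; PS = (118 − 27)·22.75 = 2070.25; TS = 3105.375.
Change in social welfare: 3105.375 − 4140.5 = −1035.125.

Social welfare falls by 1035.125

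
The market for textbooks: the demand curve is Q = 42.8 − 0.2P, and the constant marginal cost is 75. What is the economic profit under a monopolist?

Inverting demand: P = 214 − 5Q.
The monopolist equates marginal revenue to marginal cost: 214 − 10Q = 75, so Q = 13.9. From demand, P = 144.5.
Profit = (144.5 − 75)·13.9 = 966.05.

Profit = 966.05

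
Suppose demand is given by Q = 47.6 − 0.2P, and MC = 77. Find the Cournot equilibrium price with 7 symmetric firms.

Inverting demand: P = 238 − 5Q.
With 7 symmetric Cournot firms, each firm's FOC gives 238 − 40q = 77, so q = 4.025, Q = 7·4.025 = 28.175, and P = 97.125.

P = 97.125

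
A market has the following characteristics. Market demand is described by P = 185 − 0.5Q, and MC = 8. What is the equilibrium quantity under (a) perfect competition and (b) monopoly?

Perfect competition: P = MC = 8, so 185 − 0.5Q = 8 and Q = 354.
A monopolist chooses Q where MR = MC. MR = 185 − Q; setting this equal to 8 gives Q = 177 and P = 96.5.

Competition: Q = 354; Monopoly: Q = 177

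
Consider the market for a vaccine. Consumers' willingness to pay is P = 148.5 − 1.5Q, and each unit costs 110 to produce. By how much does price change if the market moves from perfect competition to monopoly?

Price rises by 19.25

Competitive firms price at marginal cost: P = 110, giving Q = 77/3.
Monopoly sets MR = MC: 148.5 − 3Q = 110 ⇒ Q = 77/6, P = 148.5 − 1.5·77/6 = 129.25.
Change in price: 129.25 − 110 = 19.25.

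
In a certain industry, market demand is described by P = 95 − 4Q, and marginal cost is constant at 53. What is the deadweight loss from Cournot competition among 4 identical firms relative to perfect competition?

Competitive firms price at marginal cost: P = 53, giving Q = 10.5.
In a 4-firm Cournot equilibrium, symmetry and the first-order condition give q = (95 − 53)/(20) = 2.1. So Q = 8.4 and P = 61.4.
DWL is the triangle between Q = 8.4 and Q = 10.5: ½·(10.5 − 8.4)·(61.4 − 53) = 8.82.

DWL = 8.82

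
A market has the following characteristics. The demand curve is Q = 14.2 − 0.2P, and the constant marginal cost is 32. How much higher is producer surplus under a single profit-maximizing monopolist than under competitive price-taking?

Inverting demand: P = 71 − 5Q.
Under competition P = MC = 32, so Q = (71 − 32)/5 = 7.8.
PS = (32 − 32)·7.8 = 0.
A monopolist chooses Q where MR = MC. MR = 71 − 10Q; setting this equal to 32 gives Q = 3.9 and P = 51.5.
PS = (51.5 − 32)·3.9 = 76.05.
Change in producer surplus: 76.05 − 0 = 76.05.

Producer surplus rises by 76.05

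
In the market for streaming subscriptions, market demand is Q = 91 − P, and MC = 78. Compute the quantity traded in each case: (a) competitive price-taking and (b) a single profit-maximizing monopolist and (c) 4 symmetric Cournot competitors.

Competition: Q = 13; Monopoly: Q = 6.5; Cournot: Q = 10.4

Inverting demand: P = 91 − Q.
Competitive firms price at marginal cost: P = 78, giving Q = 13.
A monopolist chooses Q where MR = MC. MR = 91 − 2Q; setting this equal to 78 gives Q = 6.5 and P = 84.5.
With 4 symmetric Cournot firms, each firm's FOC gives 91 − 5q = 78, so q = 2.6, Q = 4·2.6 = 10.4, and P = 80.6.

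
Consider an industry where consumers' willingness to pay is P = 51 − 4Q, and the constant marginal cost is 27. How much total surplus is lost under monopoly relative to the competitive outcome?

DWL = 18

Competitive firms price at marginal cost: P = 27, giving Q = 6.
The monopolist equates marginal revenue to marginal cost: 51 − 8Q = 27, so Q = 3. From demand, P = 39.
DWL is the triangle between Q = 3 and Q = 6: ½·(6 − 3)·(39 − 27) = 18.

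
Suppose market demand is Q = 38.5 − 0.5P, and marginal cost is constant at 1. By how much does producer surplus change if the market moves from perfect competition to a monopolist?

PS rises by 722

Inverting demand: P = 77 − 2Q.
Under competition P = MC = 1, so Q = (77 − 1)/2 = 38.
PS = (1 − 1)·38 = 0.
Monopoly sets MR = MC: 77 − 4Q = 1 ⇒ Q = 19, P = 77 − 2·19 = 39.
PS = (39 − 1)·19 = 722.
Change in producer surplus: 722 − 0 = 722.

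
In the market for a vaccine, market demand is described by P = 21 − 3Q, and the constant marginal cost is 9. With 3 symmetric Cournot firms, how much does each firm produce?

Cournot with 3 identical firms: the symmetric best-response condition is 21 − 12q = 9. Each firm produces q = 1, total output Q = 3, price P = 12.

q_i = 1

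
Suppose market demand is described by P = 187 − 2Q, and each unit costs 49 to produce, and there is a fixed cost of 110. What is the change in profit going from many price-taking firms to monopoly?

Perfect competition: P = MC = 49, so 187 − 2Q = 49 and Q = 69.
Profit = (49 − 49)·69 − 110 = −110.
Monopoly sets MR = MC: 187 − 4Q = 49 ⇒ Q = 34.5, P = 187 − 2·34.5 = 118.
Profit = (118 − 49)·34.5 − 110 = 2270.5.
Change in profit: 2270.5 − −110 = 2380.5.

π rises by 2380.5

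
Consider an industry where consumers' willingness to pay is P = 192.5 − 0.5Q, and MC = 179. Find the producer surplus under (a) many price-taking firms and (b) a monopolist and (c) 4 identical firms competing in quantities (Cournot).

Under competition P = MC = 179, so Q = (192.5 − 179)/0.5 = 27.
PS = (179 − 179)·27 = 0.
The monopolist equates marginal revenue to marginal cost: 192.5 − Q = 179, so Q = 13.5. From demand, P = 185.75.
PS = (185.75 − 179)·13.5 = 91.125.
With 4 symmetric Cournot firms, each firm's FOC gives 192.5 − 2.5q = 179, so q = 5.4, Q = 4·5.4 = 21.6, and P = 181.7.
PS = (181.7 − 179)·21.6 = 58.32.

Competition: PS = 0; Monopoly: PS = 91.125; Cournot: PS = 58.32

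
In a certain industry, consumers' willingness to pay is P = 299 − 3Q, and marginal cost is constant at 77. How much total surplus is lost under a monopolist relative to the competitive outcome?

DWL = 2053.5

Under competition P = MC = 77, so Q = (299 − 77)/3 = 74.
Monopoly sets MR = MC: 299 − 6Q = 77 ⇒ Q = 37, P = 299 − 3·37 = 188.
DWL is the triangle between Q = 37 and Q = 74: ½·(74 − 37)·(188 − 77) = 2053.5.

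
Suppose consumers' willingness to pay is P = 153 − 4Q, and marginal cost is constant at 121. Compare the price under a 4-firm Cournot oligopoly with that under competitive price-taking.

Cournot with 4 identical firms: the symmetric best-response condition is 153 − 20q = 121. Each firm produces q = 1.6, total output Q = 6.4, price P = 127.4.
Perfect competition: P = MC = 121, so 153 − 4Q = 121 and Q = 8.

Cournot: P = 127.4; Competition: P = 121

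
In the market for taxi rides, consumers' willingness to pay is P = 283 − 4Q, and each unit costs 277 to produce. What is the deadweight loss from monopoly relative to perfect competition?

DWL = 1.125

Perfect competition: P = MC = 277, so 283 − 4Q = 277 and Q = 1.5.
A monopolist chooses Q where MR = MC. MR = 283 − 8Q; setting this equal to 277 gives Q = 0.75 and P = 280.
DWL is the triangle between Q = 0.75 and Q = 1.5: ½·(1.5 − 0.75)·(280 − 277) = 1.125.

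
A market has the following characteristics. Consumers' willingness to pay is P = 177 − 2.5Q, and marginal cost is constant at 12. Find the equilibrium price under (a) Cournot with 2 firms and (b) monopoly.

With 2 symmetric Cournot firms, each firm's FOC gives 177 − 7.5q = 12, so q = 22, Q = 2·22 = 44, and P = 67.
The monopolist equates marginal revenue to marginal cost: 177 − 5Q = 12, so Q = 33. From demand, P = 94.5.

Cournot: P = 67; Monopoly: P = 94.5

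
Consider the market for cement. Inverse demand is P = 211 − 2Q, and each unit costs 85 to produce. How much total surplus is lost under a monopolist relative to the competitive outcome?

DWL = 992.25

Perfect competition: P = MC = 85, so 211 − 2Q = 85 and Q = 63.
A monopolist chooses Q where MR = MC. MR = 211 − 4Q; setting this equal to 85 gives Q = 31.5 and P = 148.
DWL is the triangle between Q = 31.5 and Q = 63: ½·(63 − 31.5)·(148 − 85) = 992.25.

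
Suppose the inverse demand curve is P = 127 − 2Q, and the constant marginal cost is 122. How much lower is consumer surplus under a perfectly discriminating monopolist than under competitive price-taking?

Consumer surplus falls by 6.25

Perfect competition: P = MC = 122, so 127 − 2Q = 122 and Q = 2.5.
CS = ½·(127 − 122)·2.5 = 6.25.
A perfectly discriminating monopolist sells every unit with P(Q) ≥ MC(Q), so output equals the competitive quantity Q = 2.5. Each buyer pays their reservation price, so CS = 0 and the firm captures all surplus.
CS = 0.
Change in consumer surplus: 0 − 6.25 = −6.25.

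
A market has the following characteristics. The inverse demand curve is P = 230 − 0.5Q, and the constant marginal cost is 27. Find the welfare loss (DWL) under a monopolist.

Under competition P = MC = 27, so Q = (230 − 27)/0.5 = 406.
Monopoly sets MR = MC: 230 − Q = 27 ⇒ Q = 203, P = 230 − 0.5·203 = 128.5.
DWL is the triangle between Q = 203 and Q = 406: ½·(406 − 203)·(128.5 − 27) = 10302.25.

DWL = 10302.25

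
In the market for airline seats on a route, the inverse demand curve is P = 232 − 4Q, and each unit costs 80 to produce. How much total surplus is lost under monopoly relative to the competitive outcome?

Under competition P = MC = 80, so Q = (232 − 80)/4 = 38.
The monopolist equates marginal revenue to marginal cost: 232 − 8Q = 80, so Q = 19. From demand, P = 156.
DWL is the triangle between Q = 19 and Q = 38: ½·(38 − 19)·(156 − 80) = 722.

DWL = 722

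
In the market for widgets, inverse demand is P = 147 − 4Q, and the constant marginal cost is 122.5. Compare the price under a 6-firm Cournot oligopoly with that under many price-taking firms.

Cournot with 6 identical firms: the symmetric best-response condition is 147 − 28q = 122.5. Each firm produces q = 0.875, total output Q = 5.25, price P = 126.
Under competition P = MC = 122.5, so Q = (147 − 122.5)/4 = 6.125.

Cournot: P = 126; Competition: P = 122.5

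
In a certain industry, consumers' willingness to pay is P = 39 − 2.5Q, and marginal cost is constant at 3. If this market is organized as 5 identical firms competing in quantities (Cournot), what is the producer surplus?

PS = 72

In a 5-firm Cournot equilibrium, symmetry and the first-order condition give q = (39 − 3)/(15) = 2.4. So Q = 12 and P = 9.
PS = (9 − 3)·12 = 72.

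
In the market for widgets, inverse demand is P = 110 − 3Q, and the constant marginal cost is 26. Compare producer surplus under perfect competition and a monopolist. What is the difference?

Under competition P = MC = 26, so Q = (110 − 26)/3 = 28.
PS = (26 − 26)·28 = 0.
The monopolist equates marginal revenue to marginal cost: 110 − 6Q = 26, so Q = 14. From demand, P = 68.
PS = (68 − 26)·14 = 588.
Change in producer surplus: 588 − 0 = 588.

PS rises by 588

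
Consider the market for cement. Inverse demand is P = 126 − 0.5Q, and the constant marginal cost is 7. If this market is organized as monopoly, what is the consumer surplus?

CS = 3540.25

Monopoly sets MR = MC: 126 − Q = 7 ⇒ Q = 119, P = 126 − 0.5·119 = 66.5.
CS = ½·(126 − 66.5)·119 = 3540.25.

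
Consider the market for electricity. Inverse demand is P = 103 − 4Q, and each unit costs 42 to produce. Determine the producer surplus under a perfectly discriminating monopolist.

PS = 465.125

A perfectly discriminating monopolist sells every unit with P(Q) ≥ MC(Q), so output equals the competitive quantity Q = 15.25. Each buyer pays their reservation price, so CS = 0 and the firm captures all surplus.
PS = ½·(103 − 42)·15.25 = 465.125.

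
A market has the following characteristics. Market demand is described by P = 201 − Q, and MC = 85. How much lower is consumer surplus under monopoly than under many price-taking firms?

Consumer surplus falls by 5046

Under competition P = MC = 85, so Q = (201 − 85)/1 = 116.
CS = ½·(201 − 85)·116 = 6728.
The monopolist equates marginal revenue to marginal cost: 201 − 2Q = 85, so Q = 58. From demand, P = 143.
CS = ½·(201 − 143)·58 = 1682.
Change in consumer surplus: 1682 − 6728 = −5046.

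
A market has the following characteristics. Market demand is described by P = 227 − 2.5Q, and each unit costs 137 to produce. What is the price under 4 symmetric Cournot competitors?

P = 155

In a 4-firm Cournot equilibrium, symmetry and the first-order condition give q = (227 − 137)/(12.5) = 7.2. So Q = 28.8 and P = 155.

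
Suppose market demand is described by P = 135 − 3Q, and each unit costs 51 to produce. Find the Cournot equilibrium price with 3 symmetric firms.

P = 72

With 3 symmetric Cournot firms, each firm's FOC gives 135 − 12q = 51, so q = 7, Q = 3·7 = 21, and P = 72.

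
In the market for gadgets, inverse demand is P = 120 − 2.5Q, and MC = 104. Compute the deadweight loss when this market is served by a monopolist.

Competitive firms price at marginal cost: P = 104, giving Q = 6.4.
The monopolist equates marginal revenue to marginal cost: 120 − 5Q = 104, so Q = 3.2. From demand, P = 112.
DWL is the triangle between Q = 3.2 and Q = 6.4: ½·(6.4 − 3.2)·(112 − 104) = 12.8.

DWL = 12.8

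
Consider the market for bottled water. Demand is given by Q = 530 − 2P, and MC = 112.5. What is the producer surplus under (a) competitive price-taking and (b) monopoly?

Competition: PS = 0; Monopoly: PS = 11628.125

Inverting demand: P = 265 − 0.5Q.
Competitive firms price at marginal cost: P = 112.5, giving Q = 305.
PS = (112.5 − 112.5)·305 = 0.
A monopolist chooses Q where MR = MC. MR = 265 − Q; setting this equal to 112.5 gives Q = 152.5 and P = 188.75.
PS = (188.75 − 112.5)·152.5 = 11628.125.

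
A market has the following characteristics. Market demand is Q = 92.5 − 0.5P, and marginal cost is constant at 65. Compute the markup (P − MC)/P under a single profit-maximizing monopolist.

Lerner index = 0.48

Inverting demand: P = 185 − 2Q.
The monopolist equates marginal revenue to marginal cost: 185 − 4Q = 65, so Q = 30. From demand, P = 125.
Lerner index = (P − MC)/P = (125 − 65)/125 = 0.48.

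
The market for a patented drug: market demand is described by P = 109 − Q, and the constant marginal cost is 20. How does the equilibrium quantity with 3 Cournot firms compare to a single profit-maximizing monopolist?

Cournot: Q = 66.75; Monopoly: Q = 44.5

In a 3-firm Cournot equilibrium, symmetry and the first-order condition give q = (109 − 20)/(4) = 22.25. So Q = 66.75 and P = 42.25.
The monopolist equates marginal revenue to marginal cost: 109 − 2Q = 20, so Q = 44.5. From demand, P = 64.5.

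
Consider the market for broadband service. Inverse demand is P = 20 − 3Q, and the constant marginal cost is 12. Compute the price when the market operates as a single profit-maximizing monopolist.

P = 16

The monopolist equates marginal revenue to marginal cost: 20 − 6Q = 12, so Q = 4/3. From demand, P = 16.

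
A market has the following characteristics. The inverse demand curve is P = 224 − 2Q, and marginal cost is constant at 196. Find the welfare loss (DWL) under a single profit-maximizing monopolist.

DWL = 49

Competitive firms price at marginal cost: P = 196, giving Q = 14.
Monopoly sets MR = MC: 224 − 4Q = 196 ⇒ Q = 7, P = 224 − 2·7 = 210.
DWL is the triangle between Q = 7 and Q = 14: ½·(14 − 7)·(210 − 196) = 49.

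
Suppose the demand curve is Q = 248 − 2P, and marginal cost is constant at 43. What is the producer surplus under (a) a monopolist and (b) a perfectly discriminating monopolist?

Inverting demand: P = 124 − 0.5Q.
The monopolist equates marginal revenue to marginal cost: 124 − Q = 43, so Q = 81. From demand, P = 83.5.
PS = (83.5 − 43)·81 = 3280.5.
With perfect price discrimination, output is the efficient level Q = 162 (where demand meets MC), but every buyer pays their willingness to pay: CS = 0 and PS = total surplus.
PS = ½·(124 − 43)·162 = 6561.

Monopoly: PS = 3280.5; Perfect PD: PS = 6561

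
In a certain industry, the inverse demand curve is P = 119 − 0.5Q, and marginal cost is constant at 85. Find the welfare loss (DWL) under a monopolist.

DWL = 289

Perfect competition: P = MC = 85, so 119 − 0.5Q = 85 and Q = 68.
The monopolist equates marginal revenue to marginal cost: 119 − Q = 85, so Q = 34. From demand, P = 102.
DWL is the triangle between Q = 34 and Q = 68: ½·(68 − 34)·(102 − 85) = 289.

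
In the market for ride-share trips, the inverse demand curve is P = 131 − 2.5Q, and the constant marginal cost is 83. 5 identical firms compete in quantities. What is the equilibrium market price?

P = 91

With 5 symmetric Cournot firms, each firm's FOC gives 131 − 15q = 83, so q = 3.2, Q = 5·3.2 = 16, and P = 91.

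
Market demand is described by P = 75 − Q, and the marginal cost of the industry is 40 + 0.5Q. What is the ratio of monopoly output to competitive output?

Q_m/Q_c = 0.6

The monopolist equates marginal revenue to marginal cost: 75 − 2Q = 40 + 0.5Q, so Q = 14. From demand, P = 61.
Under competition P = MC: 75 − Q = 40 + 0.5Q ⇒ Q = 70/3, P = 155/3.
Ratio Q_m/Q_c = 14/(70/3) = 0.6.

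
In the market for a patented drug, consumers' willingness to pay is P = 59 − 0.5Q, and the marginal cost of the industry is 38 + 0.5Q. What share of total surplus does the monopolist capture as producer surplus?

PS/TS = 0.75

Monopoly sets MR = MC: 59 − Q = 38 + 0.5Q ⇒ Q = 14, P = 59 − 0.5·14 = 52.
CS = ½·(59 − 52)·14 = 49.
PS = P·Q − VC(Q) = 52·14 − (38·14 + ½·0.5·14²) = 147.
Share captured = PS/TS = 147/196 = 0.75.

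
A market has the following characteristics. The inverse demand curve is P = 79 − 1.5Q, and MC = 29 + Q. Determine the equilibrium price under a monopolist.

P = 60.25

The monopolist equates marginal revenue to marginal cost: 79 − 3Q = 29 + Q, so Q = 12.5. From demand, P = 60.25.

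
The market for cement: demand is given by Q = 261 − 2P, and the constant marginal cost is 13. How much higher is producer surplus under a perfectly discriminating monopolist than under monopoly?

Inverting demand: P = 130.5 − 0.5Q.
A monopolist chooses Q where MR = MC. MR = 130.5 − Q; setting this equal to 13 gives Q = 117.5 and P = 71.75.
PS = (71.75 − 13)·117.5 = 6903.125.
A perfectly discriminating monopolist sells every unit with P(Q) ≥ MC(Q), so output equals the competitive quantity Q = 235. Each buyer pays their reservation price, so CS = 0 and the firm captures all surplus.
PS = ½·(130.5 − 13)·235 = 13806.25.
Change in producer surplus: 13806.25 − 6903.125 = 6903.125.

Producer surplus rises by 6903.125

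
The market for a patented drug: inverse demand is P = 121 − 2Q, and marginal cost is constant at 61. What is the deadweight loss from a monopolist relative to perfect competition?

Perfect competition: P = MC = 61, so 121 − 2Q = 61 and Q = 30.
A monopolist chooses Q where MR = MC. MR = 121 − 4Q; setting this equal to 61 gives Q = 15 and P = 91.
DWL is the triangle between Q = 15 and Q = 30: ½·(30 − 15)·(91 − 61) = 225.

DWL = 225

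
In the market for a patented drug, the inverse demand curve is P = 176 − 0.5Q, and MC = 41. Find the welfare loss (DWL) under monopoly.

DWL = 4556.25

Competitive firms price at marginal cost: P = 41, giving Q = 270.
A monopolist chooses Q where MR = MC. MR = 176 − Q; setting this equal to 41 gives Q = 135 and P = 108.5.
DWL is the triangle between Q = 135 and Q = 270: ½·(270 − 135)·(108.5 − 41) = 4556.25.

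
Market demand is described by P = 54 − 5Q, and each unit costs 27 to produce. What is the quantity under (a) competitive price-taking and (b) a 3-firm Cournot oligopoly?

Competition: Q = 5.4; Cournot: Q = 4.05

Perfect competition: P = MC = 27, so 54 − 5Q = 27 and Q = 5.4.
Cournot with 3 identical firms: the symmetric best-response condition is 54 − 20q = 27. Each firm produces q = 1.35, total output Q = 4.05, price P = 33.75.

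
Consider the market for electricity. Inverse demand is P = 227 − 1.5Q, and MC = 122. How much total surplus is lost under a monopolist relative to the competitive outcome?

Under competition P = MC = 122, so Q = (227 − 122)/1.5 = 70.
Monopoly sets MR = MC: 227 − 3Q = 122 ⇒ Q = 35, P = 227 − 1.5·35 = 174.5.
DWL is the triangle between Q = 35 and Q = 70: ½·(70 − 35)·(174.5 − 122) = 918.75.

DWL = 918.75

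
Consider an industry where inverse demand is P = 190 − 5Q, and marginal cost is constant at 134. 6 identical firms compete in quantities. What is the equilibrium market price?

In a 6-firm Cournot equilibrium, symmetry and the first-order condition give q = (190 − 134)/(35) = 1.6. So Q = 9.6 and P = 142.

P = 142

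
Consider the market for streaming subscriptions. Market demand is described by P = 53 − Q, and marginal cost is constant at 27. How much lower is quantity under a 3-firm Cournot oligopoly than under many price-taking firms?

Quantity falls by 6.5

Perfect competition: P = MC = 27, so 53 − Q = 27 and Q = 26.
Cournot with 3 identical firms: the symmetric best-response condition is 53 − 4q = 27. Each firm produces q = 6.5, total output Q = 19.5, price P = 33.5.
Change in quantity: 19.5 − 26 = −6.5.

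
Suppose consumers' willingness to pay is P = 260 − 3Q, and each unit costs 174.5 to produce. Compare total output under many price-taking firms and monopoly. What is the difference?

Perfect competition: P = MC = 174.5, so 260 − 3Q = 174.5 and Q = 28.5.
Monopoly sets MR = MC: 260 − 6Q = 174.5 ⇒ Q = 14.25, P = 260 − 3·14.25 = 217.25.
Change in total output: 14.25 − 28.5 = −14.25.

Total output falls by 14.25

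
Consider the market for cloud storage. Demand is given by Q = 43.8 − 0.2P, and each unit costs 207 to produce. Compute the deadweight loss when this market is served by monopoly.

Inverting demand: P = 219 − 5Q.
Under competition P = MC = 207, so Q = (219 − 207)/5 = 2.4.
Monopoly sets MR = MC: 219 − 10Q = 207 ⇒ Q = 1.2, P = 219 − 5·1.2 = 213.
DWL is the triangle between Q = 1.2 and Q = 2.4: ½·(2.4 − 1.2)·(213 − 207) = 3.6.

DWL = 3.6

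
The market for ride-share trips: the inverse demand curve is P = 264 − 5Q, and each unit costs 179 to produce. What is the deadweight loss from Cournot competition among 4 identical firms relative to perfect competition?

DWL = 28.9

Competitive firms price at marginal cost: P = 179, giving Q = 17.
Cournot with 4 identical firms: the symmetric best-response condition is 264 − 25q = 179. Each firm produces q = 3.4, total output Q = 13.6, price P = 196.
DWL is the triangle between Q = 13.6 and Q = 17: ½·(17 − 13.6)·(196 − 179) = 28.9.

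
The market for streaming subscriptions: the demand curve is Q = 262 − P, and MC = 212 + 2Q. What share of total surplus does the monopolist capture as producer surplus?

Inverting demand: P = 262 − Q.
A monopolist chooses Q where MR = MC. MR = 262 − 2Q; setting this equal to 212 + 2Q gives Q = 12.5 and P = 249.5.
CS = ½·(262 − 249.5)·12.5 = 78.125.
PS = P·Q − VC(Q) = 249.5·12.5 − (212·12.5 + ½·2·12.5²) = 312.5.
Share captured = PS/TS = 312.5/390.625 = 0.8.

PS/TS = 0.8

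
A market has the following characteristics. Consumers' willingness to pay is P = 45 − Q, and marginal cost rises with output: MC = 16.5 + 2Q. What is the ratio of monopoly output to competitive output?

The monopolist equates marginal revenue to marginal cost: 45 − 2Q = 16.5 + 2Q, so Q = 7.125. From demand, P = 37.875.
Competitive equilibrium sets price equal to marginal cost: 45 − Q = 16.5 + 2Q, so Q = 9.5 and P = 35.5.
Ratio Q_m/Q_c = 7.125/9.5 = 0.75.

Q_m/Q_c = 0.75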